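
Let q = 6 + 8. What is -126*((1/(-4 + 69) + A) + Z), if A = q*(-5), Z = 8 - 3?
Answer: 532224/65 ≈ 8188.1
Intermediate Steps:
Z = 5
q = 14
A = -70 (A = 14*(-5) = -70)
-126*((1/(-4 + 69) + A) + Z) = -126*((1/(-4 + 69) - 70) + 5) = -126*((1/65 - 70) + 5) = -126*(-4549/65 + 5) = -126*(-4224/65) = 532224/65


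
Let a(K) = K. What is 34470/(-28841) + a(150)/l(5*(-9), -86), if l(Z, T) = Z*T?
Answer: -4302425/3720489 ≈ -1.1564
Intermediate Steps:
l(Z, T) = T*Z
34470/(-28841) + a(150)/l(5*(-9), -86) = 34470/(-28841) + 150/((-430*(-9))) = 34470*(-1/28841) + 150/((-86*(-45))) = -34470/28841 + 150/3870 = -34470/28841 + 150*(1/3870) = -34470/28841 + 5/129 = -4302425/3720489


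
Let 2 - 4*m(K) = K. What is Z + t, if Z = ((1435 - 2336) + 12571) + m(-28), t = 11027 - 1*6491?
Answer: 32427/2 ≈ 16214.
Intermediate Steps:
m(K) = ½ - K/4
t = 4536 (t = 11027 - 6491 = 4536)
Z = 23355/2 (Z = ((1435 - 2336) + 12571) + (½ - ¼*(-28)) = (-901 + 12571) + (½ + 7) = 11670 + 15/2 = 23355/2 ≈ 11678.)
Z + t = 23355/2 + 4536 = 32427/2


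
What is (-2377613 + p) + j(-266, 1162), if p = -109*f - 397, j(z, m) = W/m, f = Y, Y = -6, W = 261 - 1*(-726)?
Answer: -394640955/166 ≈ -2.3774e+6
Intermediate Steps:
W = 987 (W = 261 + 726 = 987)
f = -6
j(z, m) = 987/m
p = 257 (p = -109*(-6) - 397 = 654 - 397 = 257)
(-2377613 + p) + j(-266, 1162) = (-2377613 + 257) + 987/1162 = -2377356 + 987*(1/1162) = -2377356 + 141/166 = -394640955/166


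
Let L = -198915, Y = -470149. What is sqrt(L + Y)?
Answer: 2*I*sqrt(167266) ≈ 817.96*I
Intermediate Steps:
sqrt(L + Y) = sqrt(-198915 - 470149) = sqrt(-669064) = 2*I*sqrt(167266)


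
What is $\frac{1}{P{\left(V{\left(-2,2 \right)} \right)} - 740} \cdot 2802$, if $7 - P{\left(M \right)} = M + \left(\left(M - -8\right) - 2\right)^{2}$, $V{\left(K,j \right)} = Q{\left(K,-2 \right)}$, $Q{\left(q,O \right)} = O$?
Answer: $- \frac{934}{249} \approx -3.751$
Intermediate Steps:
$V{\left(K,j \right)} = -2$
$P{\left(M \right)} = 7 - M - \left(6 + M\right)^{2}$ ($P{\left(M \right)} = 7 - \left(M + \left(\left(M - -8\right) - 2\right)^{2}\right) = 7 - \left(M + \left(\left(M + 8\right) - 2\right)^{2}\right) = 7 - \left(M + \left(\left(8 + M\right) - 2\right)^{2}\right) = 7 - \left(M + \left(6 + M\right)^{2}\right) = 7 - M - \left(6 + M\right)^{2}$)
$\frac{1}{P{\left(V{\left(-2,2 \right)} \right)} - 740} \cdot 2802 = \frac{1}{\left(7 - -2 - \left(6 - 2\right)^{2}\right) - 740} \cdot 2802 = \frac{1}{\left(7 + 2 - 4^{2}\right) - 740} \cdot 2802 = \frac{1}{\left(7 + 2 - 16\right) - 740} \cdot 2802 = \frac{1}{-7 - 740} \cdot 2802 = \frac{1}{-747} \cdot 2802 = \left(- \frac{1}{747}\right) 2802 = - \frac{934}{249}$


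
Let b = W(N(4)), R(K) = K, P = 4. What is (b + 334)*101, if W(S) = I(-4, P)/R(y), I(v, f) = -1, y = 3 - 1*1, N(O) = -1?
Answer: 67367/2 ≈ 33684.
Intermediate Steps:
y = 2 (y = 3 - 1 = 2)
W(S) = -½ (W(S) = -1/2 = -1*½ = -½)
b = -½ ≈ -0.50000
(b + 334)*101 = (-½ + 334)*101 = (667/2)*101 = 67367/2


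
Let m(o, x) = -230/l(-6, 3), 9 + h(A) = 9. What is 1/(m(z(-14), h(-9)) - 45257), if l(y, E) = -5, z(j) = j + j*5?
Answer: -1/45211 ≈ -2.2119e-5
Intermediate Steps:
z(j) = 6*j (z(j) = j + 5*j = 6*j)
h(A) = 0 (h(A) = -9 + 9 = 0)
m(o, x) = 46 (m(o, x) = -230/(-5) = -230*(-⅕) = 46)
1/(m(z(-14), h(-9)) - 45257) = 1/(46 - 45257) = 1/(-45211) = -1/45211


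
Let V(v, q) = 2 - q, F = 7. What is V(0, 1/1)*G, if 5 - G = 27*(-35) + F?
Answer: 943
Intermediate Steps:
G = 943 (G = 5 - (27*(-35) + 7) = 5 - (-945 + 7) = 5 - 1*(-938) = 5 + 938 = 943)
V(0, 1/1)*G = (2 - 1/1)*943 = (2 - 1*1)*943 = (2 - 1)*943 = 1*943 = 943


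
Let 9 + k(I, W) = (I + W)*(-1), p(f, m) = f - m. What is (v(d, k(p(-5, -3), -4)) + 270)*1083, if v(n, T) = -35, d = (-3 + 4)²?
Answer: 254505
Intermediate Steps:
k(I, W) = -9 - I - W (k(I, W) = -9 + (I + W)*(-1) = -9 + (-I - W) = -9 - I - W)
d = 1 (d = 1² = 1)
(v(d, k(p(-5, -3), -4)) + 270)*1083 = (-35 + 270)*1083 = 235*1083 = 254505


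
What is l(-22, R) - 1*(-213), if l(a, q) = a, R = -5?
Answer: 191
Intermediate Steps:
l(-22, R) - 1*(-213) = -22 - 1*(-213) = -22 + 213 = 191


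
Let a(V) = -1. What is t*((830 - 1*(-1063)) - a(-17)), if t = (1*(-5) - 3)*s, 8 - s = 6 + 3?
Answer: 15152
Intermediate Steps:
s = -1 (s = 8 - (6 + 3) = 8 - 1*9 = 8 - 9 = -1)
t = 8 (t = (1*(-5) - 3)*(-1) = (-5 - 3)*(-1) = -8*(-1) = 8)
t*((830 - 1*(-1063)) - a(-17)) = 8*((830 - 1*(-1063)) - 1*(-1)) = 8*((830 + 1063) + 1) = 8*(1893 + 1) = 8*1894 = 15152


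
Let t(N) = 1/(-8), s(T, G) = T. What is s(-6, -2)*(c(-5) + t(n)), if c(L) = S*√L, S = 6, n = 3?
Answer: ¾ - 36*I*√5 ≈ 0.75 - 80.498*I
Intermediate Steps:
t(N) = -⅛
c(L) = 6*√L
s(-6, -2)*(c(-5) + t(n)) = -6*(6*√(-5) - ⅛) = -6*(6*(I*√5) - ⅛) = -6*(6*I*√5 - ⅛) = -6*(-⅛ + 6*I*√5) = ¾ - 36*I*√5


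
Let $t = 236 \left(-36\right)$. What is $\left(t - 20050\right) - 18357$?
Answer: $-46903$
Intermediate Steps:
$t = -8496$
$\left(t - 20050\right) - 18357 = \left(-8496 - 20050\right) - 18357 = -28546 - 18357 = -46903$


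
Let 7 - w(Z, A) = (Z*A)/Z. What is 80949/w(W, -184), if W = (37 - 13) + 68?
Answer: 80949/191 ≈ 423.82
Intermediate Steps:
W = 92 (W = 24 + 68 = 92)
w(Z, A) = 7 - A (w(Z, A) = 7 - Z*A/Z = 7 - A*Z/Z = 7 - A)
80949/w(W, -184) = 80949/(7 - 1*(-184)) = 80949/(7 + 184) = 80949/191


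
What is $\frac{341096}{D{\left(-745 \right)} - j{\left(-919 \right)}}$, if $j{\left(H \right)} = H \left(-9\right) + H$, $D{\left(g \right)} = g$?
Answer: $- \frac{341096}{8097} \approx -42.126$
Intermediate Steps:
$j{\left(H \right)} = - 8 H$ ($j{\left(H \right)} = - 9 H + H = - 8 H$)
$\frac{341096}{D{\left(-745 \right)} - j{\left(-919 \right)}} = \frac{341096}{-745 - \left(-8\right) \left(-919\right)} = \frac{341096}{-745 - 7352} = \frac{341096}{-8097} = 341096 \left(- \frac{1}{8097}\right) = - \frac{341096}{8097}$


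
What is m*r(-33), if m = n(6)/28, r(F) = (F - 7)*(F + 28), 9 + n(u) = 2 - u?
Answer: -650/7 ≈ -92.857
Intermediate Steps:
n(u) = -7 - u (n(u) = -9 + (2 - u) = -7 - u)
r(F) = (-7 + F)*(28 + F)
m = -13/28 (m = (-7 - 1*6)/28 = (-7 - 6)*(1/28) = -13*1/28 = -13/28 ≈ -0.46429)
m*r(-33) = -13*(-196 + (-33)**2 + 21*(-33))/28 = -13*(-196 + 1089 - 693)/28 = -13/28*200 = -650/7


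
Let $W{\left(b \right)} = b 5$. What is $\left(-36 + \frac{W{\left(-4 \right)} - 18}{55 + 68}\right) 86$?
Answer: $- \frac{384076}{123} \approx -3122.6$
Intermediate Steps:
$W{\left(b \right)} = 5 b$
$\left(-36 + \frac{W{\left(-4 \right)} - 18}{55 + 68}\right) 86 = \left(-36 + \frac{5 \left(-4\right) - 18}{55 + 68}\right) 86 = \left(-36 + \frac{-20 - 18}{123}\right) 86 = \left(-36 - \frac{38}{123}\right) 86 = \left(- \frac{4466}{123}\right) 86 = - \frac{384076}{123}$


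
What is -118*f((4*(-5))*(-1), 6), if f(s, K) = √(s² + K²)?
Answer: -236*√109 ≈ -2463.9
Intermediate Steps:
f(s, K) = √(K² + s²)
-118*f((4*(-5))*(-1), 6) = -118*√(6² + ((4*(-5))*(-1))²) = -118*√(36 + (-20*(-1))²) = -118*√(36 + 20²) = -118*√(36 + 400) = -236*√109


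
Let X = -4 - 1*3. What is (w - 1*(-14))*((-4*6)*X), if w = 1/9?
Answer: 7112/3 ≈ 2370.7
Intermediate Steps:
w = 1/9 (w = 1*(1/9) = 1/9 ≈ 0.11111)
X = -7 (X = -4 - 3 = -7)
(w - 1*(-14))*((-4*6)*X) = (1/9 - 1*(-14))*(-4*6*(-7)) = (1/9 + 14)*(-24*(-7)) = (127/9)*168 = 7112/3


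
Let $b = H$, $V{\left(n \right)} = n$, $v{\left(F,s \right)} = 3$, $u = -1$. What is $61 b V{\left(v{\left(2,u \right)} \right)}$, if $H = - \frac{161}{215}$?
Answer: $- \frac{29463}{215} \approx -137.04$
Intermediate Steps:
$H = - \frac{161}{215}$ ($H = \left(-161\right) \frac{1}{215} = - \frac{161}{215} \approx -0.74884$)
$b = - \frac{161}{215} \approx -0.74884$
$61 b V{\left(v{\left(2,u \right)} \right)} = 61 \left(- \frac{161}{215}\right) 3 = \left(- \frac{9821}{215}\right) 3 = - \frac{29463}{215}$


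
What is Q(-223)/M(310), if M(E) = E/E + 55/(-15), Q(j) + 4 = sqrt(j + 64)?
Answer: 3/2 - 3*I*sqrt(159)/8 ≈ 1.5 - 4.7286*I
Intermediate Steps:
Q(j) = -4 + sqrt(64 + j) (Q(j) = -4 + sqrt(j + 64) = -4 + sqrt(64 + j))
M(E) = -8/3 (M(E) = 1 + 55*(-1/15) = 1 - 11/3 = -8/3)
Q(-223)/M(310) = (-4 + sqrt(64 - 223))/(-8/3) = (-4 + sqrt(-159))*(-3/8) = (-4 + I*sqrt(159))*(-3/8) = 3/2 - 3*I*sqrt(159)/8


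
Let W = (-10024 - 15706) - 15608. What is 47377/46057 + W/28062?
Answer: -26109586/58747797 ≈ -0.44444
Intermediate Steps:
W = -41338 (W = -25730 - 15608 = -41338)
47377/46057 + W/28062 = 47377/46057 - 41338/28062 = 47377*(1/46057) - 41338*1/28062 = 4307/4187 - 20669/14031 = -26109586/58747797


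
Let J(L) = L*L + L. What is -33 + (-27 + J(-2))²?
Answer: 592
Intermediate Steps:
J(L) = L + L² (J(L) = L² + L = L + L²)
-33 + (-27 + J(-2))² = -33 + (-27 - 2*(1 - 2))² = -33 + (-27 - 2*(-1))² = -33 + (-27 + 2)² = -33 + (-25)² = -33 + 625 = 592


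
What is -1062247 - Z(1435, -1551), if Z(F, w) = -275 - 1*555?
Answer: -1061417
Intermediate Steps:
Z(F, w) = -830 (Z(F, w) = -275 - 555 = -830)
-1062247 - Z(1435, -1551) = -1062247 - 1*(-830) = -1062247 + 830 = -1061417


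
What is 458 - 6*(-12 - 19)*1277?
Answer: 237980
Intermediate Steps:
458 - 6*(-12 - 19)*1277 = 458 - 6*(-31)*1277 = 458 + 186*1277 = 458 + 237522 = 237980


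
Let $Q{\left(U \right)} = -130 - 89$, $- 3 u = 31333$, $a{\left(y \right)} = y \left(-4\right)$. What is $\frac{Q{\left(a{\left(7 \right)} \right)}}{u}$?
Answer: $\frac{657}{31333} \approx 0.020968$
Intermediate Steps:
$a{\left(y \right)} = - 4 y$
$u = - \frac{31333}{3}$ ($u = \left(- \frac{1}{3}\right) 31333 = - \frac{31333}{3} \approx -10444.0$)
$Q{\left(U \right)} = -219$ ($Q{\left(U \right)} = -130 - 89 = -219$)
$\frac{Q{\left(a{\left(7 \right)} \right)}}{u} = - \frac{219}{- \frac{31333}{3}} = \left(-219\right) \left(- \frac{3}{31333}\right) = \frac{657}{31333}$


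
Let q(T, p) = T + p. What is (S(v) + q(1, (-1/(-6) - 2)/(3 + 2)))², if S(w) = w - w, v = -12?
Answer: 361/900 ≈ 0.40111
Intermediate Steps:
S(w) = 0
(S(v) + q(1, (-1/(-6) - 2)/(3 + 2)))² = (0 + (1 + (-1/(-6) - 2)/(3 + 2)))² = (0 + (1 + (-1*(-⅙) - 2)/5))² = (0 + (1 + (⅙ - 2)*(⅕)))² = (0 + (1 - 11/6*⅕))² = (0 + (1 - 11/30))² = (0 + 19/30)² = (19/30)² = 361/900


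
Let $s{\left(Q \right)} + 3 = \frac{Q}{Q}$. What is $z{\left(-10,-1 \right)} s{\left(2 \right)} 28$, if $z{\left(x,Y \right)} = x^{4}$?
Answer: $-560000$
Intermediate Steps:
$s{\left(Q \right)} = -2$ ($s{\left(Q \right)} = -3 + \frac{Q}{Q} = -3 + 1 = -2$)
$z{\left(-10,-1 \right)} s{\left(2 \right)} 28 = \left(-10\right)^{4} \left(-2\right) 28 = 10000 \left(-2\right) 28 = \left(-20000\right) 28 = -560000$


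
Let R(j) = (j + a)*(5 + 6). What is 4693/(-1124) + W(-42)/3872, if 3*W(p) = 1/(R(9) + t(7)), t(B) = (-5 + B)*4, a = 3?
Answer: -1907985799/456973440 ≈ -4.1753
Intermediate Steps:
R(j) = 33 + 11*j (R(j) = (j + 3)*(5 + 6) = (3 + j)*11 = 33 + 11*j)
t(B) = -20 + 4*B
W(p) = 1/420 (W(p) = 1/(3*((33 + 11*9) + (-20 + 4*7))) = 1/(3*((33 + 99) + (-20 + 28))) = 1/(3*(132 + 8)) = (⅓)/140 = (⅓)*(1/140) = 1/420)
4693/(-1124) + W(-42)/3872 = 4693/(-1124) + (1/420)/3872 = 4693*(-1/1124) + (1/420)*(1/3872) = -4693/1124 + 1/1626240 = -1907985799/456973440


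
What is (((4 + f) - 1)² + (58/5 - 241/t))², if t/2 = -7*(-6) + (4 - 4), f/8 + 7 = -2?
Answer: 4013158804369/176400 ≈ 2.2750e+7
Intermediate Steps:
f = -72 (f = -56 + 8*(-2) = -56 - 16 = -72)
t = 84 (t = 2*(-7*(-6) + (4 - 4)) = 2*(42 + 0) = 2*42 = 84)
(((4 + f) - 1)² + (58/5 - 241/t))² = (((4 - 72) - 1)² + (58/5 - 241/84))² = ((-68 - 1)² + (58*(⅕) - 241*1/84))² = ((-69)² + (58/5 - 241/84))² = (4761 + 3667/420)² = (2003287/420)² = 4013158804369/176400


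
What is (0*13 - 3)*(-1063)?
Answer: 3189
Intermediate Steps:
(0*13 - 3)*(-1063) = (0 - 3)*(-1063) = -3*(-1063) = 3189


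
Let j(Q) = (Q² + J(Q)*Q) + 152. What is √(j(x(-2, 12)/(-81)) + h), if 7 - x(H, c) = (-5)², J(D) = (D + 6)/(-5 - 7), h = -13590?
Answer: 5*I*√391854/27 ≈ 115.92*I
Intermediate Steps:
J(D) = -½ - D/12 (J(D) = (6 + D)/(-12) = (6 + D)*(-1/12) = -½ - D/12)
x(H, c) = -18 (x(H, c) = 7 - 1*(-5)² = 7 - 1*25 = 7 - 25 = -18)
j(Q) = 152 + Q² + Q*(-½ - Q/12) (j(Q) = (Q² + (-½ - Q/12)*Q) + 152 = (Q² + Q*(-½ - Q/12)) + 152 = 152 + Q² + Q*(-½ - Q/12))
√(j(x(-2, 12)/(-81)) + h) = √((152 - (-9)/(-81) + 11*(-18/(-81))²/12) - 13590) = √((152 - (-9)*(-1)/81 + 11*(-18*(-1/81))²/12) - 13590) = √((152 - ½*2/9 + 11*(2/9)²/12) - 13590) = √((152 - ⅑ + (11/12)*(4/81)) - 13590) = √((152 - ⅑ + 11/243) - 13590) = √(36920/243 - 13590) = √(-3265450/243) = 5*I*√391854/27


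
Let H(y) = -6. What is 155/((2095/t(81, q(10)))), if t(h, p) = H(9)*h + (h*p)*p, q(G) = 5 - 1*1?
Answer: 25110/419 ≈ 59.928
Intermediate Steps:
q(G) = 4 (q(G) = 5 - 1 = 4)
t(h, p) = -6*h + h*p**2 (t(h, p) = -6*h + (h*p)*p = -6*h + h*p**2)
155/((2095/t(81, q(10)))) = 155/((2095/((81*(-6 + 4**2))))) = 155/((2095/((81*(-6 + 16))))) = 155/((2095/((81*10)))) = 155/((2095/810)) = 155/((2095*(1/810))) = 155/(419/162) = 155*(162/419) = 25110/419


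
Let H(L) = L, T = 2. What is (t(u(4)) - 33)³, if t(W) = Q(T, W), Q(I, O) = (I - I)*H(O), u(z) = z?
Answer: -35937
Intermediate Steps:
Q(I, O) = 0 (Q(I, O) = (I - I)*O = 0*O = 0)
t(W) = 0
(t(u(4)) - 33)³ = (0 - 33)³ = (-33)³ = -35937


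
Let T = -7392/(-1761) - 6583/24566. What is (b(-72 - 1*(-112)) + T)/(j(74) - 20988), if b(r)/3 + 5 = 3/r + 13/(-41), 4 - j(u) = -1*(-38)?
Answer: 139489780251/248576708405680 ≈ 0.00056115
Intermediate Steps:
j(u) = -34 (j(u) = 4 - (-1)*(-38) = 4 - 1*38 = 4 - 38 = -34)
T = 56666403/14420242 (T = -7392*(-1/1761) - 6583*1/24566 = 2464/587 - 6583/24566 = 56666403/14420242 ≈ 3.9296)
b(r) = -654/41 + 9/r (b(r) = -15 + 3*(3/r + 13/(-41)) = -15 + 3*(3/r + 13*(-1/41)) = -15 + 3*(3/r - 13/41) = -15 + 3*(-13/41 + 3/r) = -15 + (-39/41 + 9/r) = -654/41 + 9/r)
(b(-72 - 1*(-112)) + T)/(j(74) - 20988) = ((-654/41 + 9/(-72 - 1*(-112))) + 56666403/14420242)/(-34 - 20988) = ((-654/41 + 9/(-72 + 112)) + 56666403/14420242)/(-21022) = ((-654/41 + 9/40) + 56666403/14420242)*(-1/21022) = (-25791/1640 + 56666403/14420242)*(-1/21022) = -139489780251/11824598440*(-1/21022) = 139489780251/248576708405680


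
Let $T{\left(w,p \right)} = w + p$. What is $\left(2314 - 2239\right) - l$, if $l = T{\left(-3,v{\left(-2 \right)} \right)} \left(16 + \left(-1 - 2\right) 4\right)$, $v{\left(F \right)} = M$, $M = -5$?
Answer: $107$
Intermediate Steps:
$v{\left(F \right)} = -5$
$T{\left(w,p \right)} = p + w$
$l = -32$ ($l = \left(-5 - 3\right) \left(16 + \left(-1 - 2\right) 4\right) = - 8 \left(16 - 12\right) = \left(-8\right) 4 = -32$)
$\left(2314 - 2239\right) - l = \left(2314 - 2239\right) - -32 = \left(2314 - 2239\right) + 32 = 75 + 32 = 107$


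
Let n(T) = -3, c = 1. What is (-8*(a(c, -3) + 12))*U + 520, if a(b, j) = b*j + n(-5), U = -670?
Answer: 32680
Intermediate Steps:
a(b, j) = -3 + b*j (a(b, j) = b*j - 3 = -3 + b*j)
(-8*(a(c, -3) + 12))*U + 520 = -8*((-3 + 1*(-3)) + 12)*(-670) + 520 = -8*((-3 - 3) + 12)*(-670) + 520 = -8*(-6 + 12)*(-670) + 520 = -8*6*(-670) + 520 = -48*(-670) + 520 = 32160 + 520 = 32680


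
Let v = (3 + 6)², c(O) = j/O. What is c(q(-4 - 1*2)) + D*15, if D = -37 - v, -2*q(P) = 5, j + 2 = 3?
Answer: -8852/5 ≈ -1770.4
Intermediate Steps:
j = 1 (j = -2 + 3 = 1)
q(P) = -5/2 (q(P) = -½*5 = -5/2)
c(O) = 1/O
v = 81 (v = 9² = 81)
D = -118 (D = -37 - 1*81 = -37 - 81 = -118)
c(q(-4 - 1*2)) + D*15 = 1/(-5/2) - 118*15 = -⅖ - 1770 = -8852/5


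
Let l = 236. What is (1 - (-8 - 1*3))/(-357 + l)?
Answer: -12/121 ≈ -0.099174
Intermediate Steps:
(1 - (-8 - 1*3))/(-357 + l) = (1 - (-8 - 1*3))/(-357 + 236) = (1 - (-8 - 3))/(-121) = (1 - 1*(-11))*(-1/121) = (1 + 11)*(-1/121) = 12*(-1/121) = -12/121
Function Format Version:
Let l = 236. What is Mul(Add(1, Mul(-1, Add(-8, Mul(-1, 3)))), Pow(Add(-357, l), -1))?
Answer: Rational(-12, 121) ≈ -0.099174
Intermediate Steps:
Mul(Add(1, Mul(-1, Add(-8, Mul(-1, 3)))), Pow(Add(-357, l), -1)) = Mul(Add(1, Mul(-1, Add(-8, Mul(-1, 3)))), Pow(Add(-357, 236), -1)) = Mul(Add(1, Mul(-1, Add(-8, -3))), Pow(-121, -1)) = Mul(Add(1, Mul(-1, -11)), Rational(-1, 121)) = Mul(Add(1, 11), Rational(-1, 121)) = Mul(12, Rational(-1, 121)) = Rational(-12, 121)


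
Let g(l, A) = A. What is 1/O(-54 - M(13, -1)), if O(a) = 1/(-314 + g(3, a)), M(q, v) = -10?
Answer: -358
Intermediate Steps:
O(a) = 1/(-314 + a)
1/O(-54 - M(13, -1)) = 1/(1/(-314 + (-54 - 1*(-10)))) = 1/(1/(-314 + (-54 + 10))) = 1/(1/(-314 - 44)) = 1/(1/(-358)) = 1/(-1/358) = -358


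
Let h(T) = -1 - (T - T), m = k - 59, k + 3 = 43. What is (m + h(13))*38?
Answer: -760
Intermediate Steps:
k = 40 (k = -3 + 43 = 40)
m = -19 (m = 40 - 59 = -19)
h(T) = -1 (h(T) = -1 - 1*0 = -1 + 0 = -1)
(m + h(13))*38 = (-19 - 1)*38 = -20*38 = -760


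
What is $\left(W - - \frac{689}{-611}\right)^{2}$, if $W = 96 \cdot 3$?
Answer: $\frac{181791289}{2209} \approx 82296.0$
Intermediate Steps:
$W = 288$
$\left(W - - \frac{689}{-611}\right)^{2} = \left(288 - - \frac{689}{-611}\right)^{2} = \left(288 - \left(-689\right) \left(- \frac{1}{611}\right)\right)^{2} = \left(288 - \frac{53}{47}\right)^{2} = \left(\frac{13483}{47}\right)^{2} = \frac{181791289}{2209}$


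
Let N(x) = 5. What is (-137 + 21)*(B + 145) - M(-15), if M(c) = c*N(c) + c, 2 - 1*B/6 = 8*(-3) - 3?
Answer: -36914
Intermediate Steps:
B = 174 (B = 12 - 6*(8*(-3) - 3) = 12 - 6*(-24 - 3) = 12 - 6*(-27) = 12 + 162 = 174)
M(c) = 6*c (M(c) = c*5 + c = 5*c + c = 6*c)
(-137 + 21)*(B + 145) - M(-15) = (-137 + 21)*(174 + 145) - 6*(-15) = -116*319 - 1*(-90) = -37004 + 90 = -36914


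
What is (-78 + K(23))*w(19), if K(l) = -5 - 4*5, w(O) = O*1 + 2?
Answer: -2163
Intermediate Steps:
w(O) = 2 + O (w(O) = O + 2 = 2 + O)
K(l) = -25 (K(l) = -5 - 20 = -25)
(-78 + K(23))*w(19) = (-78 - 25)*(2 + 19) = -103*21 = -2163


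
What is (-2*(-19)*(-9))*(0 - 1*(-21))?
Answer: -7182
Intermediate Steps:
(-2*(-19)*(-9))*(0 - 1*(-21)) = (38*(-9))*(0 + 21) = -342*21 = -7182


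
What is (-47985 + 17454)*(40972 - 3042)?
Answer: -1158040830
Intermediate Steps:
(-47985 + 17454)*(40972 - 3042) = -30531*37930 = -1158040830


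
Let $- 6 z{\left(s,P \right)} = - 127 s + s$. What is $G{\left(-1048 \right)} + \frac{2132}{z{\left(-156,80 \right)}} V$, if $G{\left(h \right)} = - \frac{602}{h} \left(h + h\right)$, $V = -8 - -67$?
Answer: $- \frac{78271}{63} \approx -1242.4$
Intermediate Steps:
$V = 59$ ($V = -8 + 67 = 59$)
$G{\left(h \right)} = -1204$ ($G{\left(h \right)} = - \frac{602}{h} 2 h = -1204$)
$z{\left(s,P \right)} = 21 s$ ($z{\left(s,P \right)} = - \frac{- 127 s + s}{6} = - \frac{\left(-126\right) s}{6} = 21 s$)
$G{\left(-1048 \right)} + \frac{2132}{z{\left(-156,80 \right)}} V = -1204 + \frac{2132}{21 \left(-156\right)} 59 = -1204 + \frac{2132}{-3276} \cdot 59 = -1204 + 2132 \left(- \frac{1}{3276}\right) 59 = -1204 - \frac{2419}{63} = - \frac{78271}{63}$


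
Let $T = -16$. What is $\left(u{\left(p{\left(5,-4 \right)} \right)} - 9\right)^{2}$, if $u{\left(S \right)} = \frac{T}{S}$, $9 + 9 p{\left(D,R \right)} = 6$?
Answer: $1521$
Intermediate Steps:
$p{\left(D,R \right)} = - \frac{1}{3}$ ($p{\left(D,R \right)} = -1 + \frac{1}{9} \cdot 6 = -1 + \frac{2}{3} = - \frac{1}{3}$)
$u{\left(S \right)} = - \frac{16}{S}$
$\left(u{\left(p{\left(5,-4 \right)} \right)} - 9\right)^{2} = \left(- \frac{16}{- \frac{1}{3}} - 9\right)^{2} = \left(\left(-16\right) \left(-3\right) - 9\right)^{2} = \left(48 - 9\right)^{2} = 39^{2} = 1521$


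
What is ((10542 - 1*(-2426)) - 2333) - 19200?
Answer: -8565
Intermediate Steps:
((10542 - 1*(-2426)) - 2333) - 19200 = ((10542 + 2426) - 2333) - 19200 = (12968 - 2333) - 19200 = 10635 - 19200 = -8565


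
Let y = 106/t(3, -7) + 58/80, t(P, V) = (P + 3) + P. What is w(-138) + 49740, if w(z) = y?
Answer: 17910901/360 ≈ 49753.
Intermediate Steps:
t(P, V) = 3 + 2*P (t(P, V) = (3 + P) + P = 3 + 2*P)
y = 4501/360 (y = 106/(3 + 2*3) + 58/80 = 106/(3 + 6) + 58*(1/80) = 106/9 + 29/40 = 4501/360 ≈ 12.503)
w(z) = 4501/360
w(-138) + 49740 = 4501/360 + 49740 = 17910901/360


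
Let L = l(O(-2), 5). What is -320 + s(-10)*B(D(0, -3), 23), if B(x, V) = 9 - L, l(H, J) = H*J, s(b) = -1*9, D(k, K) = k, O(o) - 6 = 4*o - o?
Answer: -401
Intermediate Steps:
O(o) = 6 + 3*o (O(o) = 6 + (4*o - o) = 6 + 3*o)
s(b) = -9
L = 0 (L = (6 + 3*(-2))*5 = (6 - 6)*5 = 0*5 = 0)
B(x, V) = 9 (B(x, V) = 9 - 1*0 = 9 + 0 = 9)
-320 + s(-10)*B(D(0, -3), 23) = -320 - 9*9 = -320 - 81 = -401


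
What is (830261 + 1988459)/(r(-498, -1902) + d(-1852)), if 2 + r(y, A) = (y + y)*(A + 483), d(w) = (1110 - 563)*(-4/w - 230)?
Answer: 1305067360/596118603 ≈ 2.1893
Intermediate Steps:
d(w) = -125810 - 2188/w (d(w) = 547*(-230 - 4/w) = -125810 - 2188/w)
r(y, A) = -2 + 2*y*(483 + A) (r(y, A) = -2 + (y + y)*(A + 483) = -2 + (2*y)*(483 + A) = -2 + 2*y*(483 + A))
(830261 + 1988459)/(r(-498, -1902) + d(-1852)) = (830261 + 1988459)/((-2 + 966*(-498) + 2*(-1902)*(-498)) + (-125810 - 2188/(-1852))) = 2818720/((-2 - 481068 + 1894392) + (-125810 - 2188*(-1/1852))) = 2818720/(1413322 + (-125810 + 547/463)) = 2818720/(1413322 - 58249483/463) = 2818720/(596118603/463) = 2818720*(463/596118603) = 1305067360/596118603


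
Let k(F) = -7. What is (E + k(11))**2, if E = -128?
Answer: 18225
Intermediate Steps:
(E + k(11))**2 = (-128 - 7)**2 = (-135)**2 = 18225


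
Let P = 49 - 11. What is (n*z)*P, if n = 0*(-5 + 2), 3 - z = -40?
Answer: 0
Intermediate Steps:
P = 38
z = 43 (z = 3 - 1*(-40) = 3 + 40 = 43)
n = 0 (n = 0*(-3) = 0)
(n*z)*P = (0*43)*38 = 0*38 = 0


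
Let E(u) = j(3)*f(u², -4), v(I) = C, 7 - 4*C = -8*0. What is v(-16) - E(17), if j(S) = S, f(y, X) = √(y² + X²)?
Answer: 7/4 - 3*√83537 ≈ -865.33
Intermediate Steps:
f(y, X) = √(X² + y²)
C = 7/4 (C = 7/4 - (-2)*0 = 7/4 - ¼*0 = 7/4 + 0 = 7/4 ≈ 1.7500)
v(I) = 7/4
E(u) = 3*√(16 + u⁴) (E(u) = 3*√((-4)² + (u²)²) = 3*√(16 + u⁴))
v(-16) - E(17) = 7/4 - 3*√(16 + 17⁴) = 7/4 - 3*√(16 + 83521) = 7/4 - 3*√83537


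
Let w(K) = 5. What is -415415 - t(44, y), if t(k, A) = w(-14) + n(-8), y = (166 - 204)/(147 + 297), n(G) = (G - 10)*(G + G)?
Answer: -415708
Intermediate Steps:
n(G) = 2*G*(-10 + G) (n(G) = (-10 + G)*(2*G) = 2*G*(-10 + G))
y = -19/222 (y = -38/444 = -38*1/444 = -19/222 ≈ -0.085586)
t(k, A) = 293 (t(k, A) = 5 + 2*(-8)*(-10 - 8) = 5 + 2*(-8)*(-18) = 5 + 288 = 293)
-415415 - t(44, y) = -415415 - 1*293 = -415415 - 293 = -415708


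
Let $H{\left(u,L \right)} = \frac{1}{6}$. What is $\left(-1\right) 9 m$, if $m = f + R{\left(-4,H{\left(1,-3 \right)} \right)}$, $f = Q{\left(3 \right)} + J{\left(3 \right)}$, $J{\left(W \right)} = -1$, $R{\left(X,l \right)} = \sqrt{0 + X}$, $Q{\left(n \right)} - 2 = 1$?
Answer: $-18 - 18 i \approx -18.0 - 18.0 i$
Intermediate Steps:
$H{\left(u,L \right)} = \frac{1}{6}$
$Q{\left(n \right)} = 3$ ($Q{\left(n \right)} = 2 + 1 = 3$)
$R{\left(X,l \right)} = \sqrt{X}$
$f = 2$ ($f = 3 - 1 = 2$)
$m = 2 + 2 i$ ($m = 2 + \sqrt{-4} = 2 + 2 i \approx 2.0 + 2.0 i$)
$\left(-1\right) 9 m = \left(-1\right) 9 \left(2 + 2 i\right) = - 9 \left(2 + 2 i\right) = -18 - 18 i$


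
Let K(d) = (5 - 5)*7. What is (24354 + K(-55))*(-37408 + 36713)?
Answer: -16926030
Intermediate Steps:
K(d) = 0 (K(d) = 0*7 = 0)
(24354 + K(-55))*(-37408 + 36713) = (24354 + 0)*(-37408 + 36713) = 24354*(-695) = -16926030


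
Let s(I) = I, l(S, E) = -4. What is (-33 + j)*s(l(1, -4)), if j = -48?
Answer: 324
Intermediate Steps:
(-33 + j)*s(l(1, -4)) = (-33 - 48)*(-4) = -81*(-4) = 324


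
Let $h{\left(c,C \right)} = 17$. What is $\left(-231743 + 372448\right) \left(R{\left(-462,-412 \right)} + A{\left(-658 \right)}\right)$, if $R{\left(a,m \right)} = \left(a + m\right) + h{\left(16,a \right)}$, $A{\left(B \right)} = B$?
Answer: $-213168075$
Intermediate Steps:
$R{\left(a,m \right)} = 17 + a + m$ ($R{\left(a,m \right)} = \left(a + m\right) + 17 = 17 + a + m$)
$\left(-231743 + 372448\right) \left(R{\left(-462,-412 \right)} + A{\left(-658 \right)}\right) = \left(-231743 + 372448\right) \left(\left(17 - 462 - 412\right) - 658\right) = 140705 \left(-857 - 658\right) = 140705 \left(-1515\right) = -213168075$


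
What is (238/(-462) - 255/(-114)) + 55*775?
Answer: 53453909/1254 ≈ 42627.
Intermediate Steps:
(238/(-462) - 255/(-114)) + 55*775 = (238*(-1/462) - 255*(-1/114)) + 42625 = (-17/33 + 85/38) + 42625 = 2159/1254 + 42625 = 53453909/1254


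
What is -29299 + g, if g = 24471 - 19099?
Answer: -23927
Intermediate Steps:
g = 5372
-29299 + g = -29299 + 5372 = -23927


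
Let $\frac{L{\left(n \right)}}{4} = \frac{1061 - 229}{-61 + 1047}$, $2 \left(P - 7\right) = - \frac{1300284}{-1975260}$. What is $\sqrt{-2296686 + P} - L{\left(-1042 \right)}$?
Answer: $- \frac{1664}{493} + \frac{i \sqrt{248912252354555930}}{329210} \approx -3.3753 + 1515.5 i$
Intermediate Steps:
$P = \frac{2412827}{329210}$ ($P = 7 + \frac{\left(-1300284\right) \frac{1}{-1975260}}{2} = 7 + \frac{\left(-1300284\right) \left(- \frac{1}{1975260}\right)}{2} = 7 + \frac{1}{2} \cdot \frac{108357}{164605} = 7 + \frac{108357}{329210} = \frac{2412827}{329210} \approx 7.3291$)
$L{\left(n \right)} = \frac{1664}{493}$ ($L{\left(n \right)} = 4 \frac{1061 - 229}{-61 + 1047} = 4 \cdot \frac{832}{986} = 4 \cdot 832 \cdot \frac{1}{986} = 4 \cdot \frac{416}{493} = \frac{1664}{493}$)
$\sqrt{-2296686 + P} - L{\left(-1042 \right)} = \sqrt{-2296686 + \frac{2412827}{329210}} - \frac{1664}{493} = \sqrt{- \frac{756089585233}{329210}} - \frac{1664}{493} = \frac{i \sqrt{248912252354555930}}{329210} - \frac{1664}{493} = - \frac{1664}{493} + \frac{i \sqrt{248912252354555930}}{329210}$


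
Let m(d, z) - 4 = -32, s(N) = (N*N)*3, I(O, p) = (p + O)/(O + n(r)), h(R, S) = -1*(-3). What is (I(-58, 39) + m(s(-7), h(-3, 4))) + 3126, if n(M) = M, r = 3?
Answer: 170409/55 ≈ 3098.3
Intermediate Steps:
h(R, S) = 3
I(O, p) = (O + p)/(3 + O) (I(O, p) = (p + O)/(O + 3) = (O + p)/(3 + O))
s(N) = 3*N**2 (s(N) = N**2*3 = 3*N**2)
m(d, z) = -28 (m(d, z) = 4 - 32 = -28)
(I(-58, 39) + m(s(-7), h(-3, 4))) + 3126 = ((-58 + 39)/(3 - 58) - 28) + 3126 = (-19/(-55) - 28) + 3126 = (-1/55*(-19) - 28) + 3126 = (19/55 - 28) + 3126 = -1521/55 + 3126 = 170409/55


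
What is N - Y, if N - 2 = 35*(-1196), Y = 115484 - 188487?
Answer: 31145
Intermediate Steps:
Y = -73003
N = -41858 (N = 2 + 35*(-1196) = 2 - 41860 = -41858)
N - Y = -41858 - 1*(-73003) = -41858 + 73003 = 31145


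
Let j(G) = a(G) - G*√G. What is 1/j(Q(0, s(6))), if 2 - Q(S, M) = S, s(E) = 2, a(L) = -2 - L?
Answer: -½ + √2/4 ≈ -0.14645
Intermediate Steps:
Q(S, M) = 2 - S
j(G) = -2 - G - G^(3/2) (j(G) = (-2 - G) - G*√G = (-2 - G) - G^(3/2) = -2 - G - G^(3/2))
1/j(Q(0, s(6))) = 1/(-2 - (2 - 1*0) - (2 - 1*0)^(3/2)) = 1/(-2 - (2 + 0) - (2 + 0)^(3/2)) = 1/(-2 - 1*2 - 2^(3/2)) = 1/(-2 - 2 - 2*√2) = 1/(-4 - 2*√2)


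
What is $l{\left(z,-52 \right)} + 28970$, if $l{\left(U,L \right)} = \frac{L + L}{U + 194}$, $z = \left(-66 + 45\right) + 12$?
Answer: $\frac{5359346}{185} \approx 28969.0$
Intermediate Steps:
$z = -9$ ($z = -21 + 12 = -9$)
$l{\left(U,L \right)} = \frac{2 L}{194 + U}$
$l{\left(z,-52 \right)} + 28970 = 2 \left(-52\right) \frac{1}{194 - 9} + 28970 = 2 \left(-52\right) \frac{1}{185} + 28970 = - \frac{104}{185} + 28970 = \frac{5359346}{185}$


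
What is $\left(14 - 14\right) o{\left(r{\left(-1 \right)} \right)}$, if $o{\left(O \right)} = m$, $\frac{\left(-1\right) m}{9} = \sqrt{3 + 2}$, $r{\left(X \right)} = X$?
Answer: $0$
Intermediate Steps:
$m = - 9 \sqrt{5}$ ($m = - 9 \sqrt{3 + 2} = - 9 \sqrt{5} \approx -20.125$)
$o{\left(O \right)} = - 9 \sqrt{5}$
$\left(14 - 14\right) o{\left(r{\left(-1 \right)} \right)} = \left(14 - 14\right) \left(- 9 \sqrt{5}\right) = 0 \left(- 9 \sqrt{5}\right) = 0$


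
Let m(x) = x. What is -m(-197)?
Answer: 197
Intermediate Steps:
-m(-197) = -1*(-197) = 197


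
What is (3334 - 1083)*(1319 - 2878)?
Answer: -3509309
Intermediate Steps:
(3334 - 1083)*(1319 - 2878) = 2251*(-1559) = -3509309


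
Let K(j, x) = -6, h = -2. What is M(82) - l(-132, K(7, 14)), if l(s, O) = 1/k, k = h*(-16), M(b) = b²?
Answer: 215167/32 ≈ 6724.0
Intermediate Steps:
k = 32 (k = -2*(-16) = 32)
l(s, O) = 1/32
M(82) - l(-132, K(7, 14)) = 82² - 1*1/32 = 6724 - 1/32 = 215167/32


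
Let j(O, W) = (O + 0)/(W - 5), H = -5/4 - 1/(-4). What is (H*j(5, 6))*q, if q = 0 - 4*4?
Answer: 80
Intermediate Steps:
H = -1 (H = -5*1/4 - 1*(-1/4) = -5/4 + 1/4 = -1)
j(O, W) = O/(-5 + W)
q = -16 (q = 0 - 16 = -16)
(H*j(5, 6))*q = -5/(-5 + 6)*(-16) = -5/1*(-16) = -5*(-16) = 80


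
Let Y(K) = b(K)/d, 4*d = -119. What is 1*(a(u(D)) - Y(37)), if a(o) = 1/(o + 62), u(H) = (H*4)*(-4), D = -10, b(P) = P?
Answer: 32975/26418 ≈ 1.2482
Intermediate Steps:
u(H) = -16*H (u(H) = (4*H)*(-4) = -16*H)
d = -119/4 (d = (1/4)*(-119) = -119/4 ≈ -29.750)
a(o) = 1/(62 + o)
Y(K) = -4*K/119 (Y(K) = K/(-119/4) = K*(-4/119) = -4*K/119)
1*(a(u(D)) - Y(37)) = 1*(1/(62 - 16*(-10)) - (-4)*37/119) = 1*(1/(62 + 160) - 1*(-148/119)) = 1*(1/222 + 148/119) = 1*(32975/26418) = 32975/26418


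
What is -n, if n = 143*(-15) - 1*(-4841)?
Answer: -2696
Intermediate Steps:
n = 2696 (n = -2145 + 4841 = 2696)
-n = -1*2696 = -2696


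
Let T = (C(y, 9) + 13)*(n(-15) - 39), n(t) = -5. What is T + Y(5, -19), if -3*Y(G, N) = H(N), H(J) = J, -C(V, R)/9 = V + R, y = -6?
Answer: 1867/3 ≈ 622.33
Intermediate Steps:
C(V, R) = -9*R - 9*V (C(V, R) = -9*(V + R) = -9*(R + V) = -9*R - 9*V)
Y(G, N) = -N/3
T = 616 (T = ((-9*9 - 9*(-6)) + 13)*(-5 - 39) = ((-81 + 54) + 13)*(-44) = (-27 + 13)*(-44) = -14*(-44) = 616)
T + Y(5, -19) = 616 - ⅓*(-19) = 616 + 19/3 = 1867/3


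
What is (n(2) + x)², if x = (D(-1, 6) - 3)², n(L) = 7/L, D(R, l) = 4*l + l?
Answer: 2146225/4 ≈ 5.3656e+5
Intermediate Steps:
D(R, l) = 5*l
x = 729 (x = (5*6 - 3)² = (30 - 3)² = 27² = 729)
(n(2) + x)² = (7/2 + 729)² = (1465/2)² = 2146225/4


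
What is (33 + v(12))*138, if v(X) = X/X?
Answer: 4692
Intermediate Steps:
v(X) = 1
(33 + v(12))*138 = (33 + 1)*138 = 34*138 = 4692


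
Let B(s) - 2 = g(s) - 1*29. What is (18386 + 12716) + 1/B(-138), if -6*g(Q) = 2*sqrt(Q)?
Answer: 69450685/2233 + I*sqrt(138)/2233 ≈ 31102.0 + 0.0052608*I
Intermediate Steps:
g(Q) = -sqrt(Q)/3
B(s) = -27 - sqrt(s)/3 (B(s) = 2 + (-sqrt(s)/3 - 1*29) = 2 + (-sqrt(s)/3 - 29) = 2 + (-29 - sqrt(s)/3) = -27 - sqrt(s)/3)
(18386 + 12716) + 1/B(-138) = (18386 + 12716) + 1/(-27 - I*sqrt(138)/3) = 31102 + 1/(-27 - I*sqrt(138)/3)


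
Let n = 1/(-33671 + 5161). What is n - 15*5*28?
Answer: -59871001/28510 ≈ -2100.0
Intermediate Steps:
n = -1/28510 (n = 1/(-28510) = -1/28510 ≈ -3.5075e-5)
n - 15*5*28 = -1/28510 - 15*5*28 = -1/28510 - 75*28 = -1/28510 - 2100 = -59871001/28510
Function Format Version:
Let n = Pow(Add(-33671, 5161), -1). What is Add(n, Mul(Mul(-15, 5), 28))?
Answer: Rational(-59871001, 28510) ≈ -2100.0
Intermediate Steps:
n = Rational(-1, 28510) (n = Pow(-28510, -1) = Rational(-1, 28510) ≈ -3.5075e-5)
Add(n, Mul(Mul(-15, 5), 28)) = Add(Rational(-1, 28510), Mul(Mul(-15, 5), 28)) = Add(Rational(-1, 28510), Mul(-75, 28)) = Add(Rational(-1, 28510), -2100) = Rational(-59871001, 28510)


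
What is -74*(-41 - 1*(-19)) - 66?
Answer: 1562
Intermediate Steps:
-74*(-41 - 1*(-19)) - 66 = -74*(-41 + 19) - 66 = -74*(-22) - 66 = 1628 - 66 = 1562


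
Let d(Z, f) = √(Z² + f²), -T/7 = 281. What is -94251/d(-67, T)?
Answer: -94251*√3873578/3873578 ≈ -47.888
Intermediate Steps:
T = -1967 (T = -7*281 = -1967)
-94251/d(-67, T) = -94251/√((-67)² + (-1967)²) = -94251/√(4489 + 3869089) = -94251*√3873578/3873578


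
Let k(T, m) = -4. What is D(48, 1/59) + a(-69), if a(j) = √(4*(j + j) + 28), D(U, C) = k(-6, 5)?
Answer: -4 + 2*I*√131 ≈ -4.0 + 22.891*I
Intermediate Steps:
D(U, C) = -4
a(j) = √(28 + 8*j) (a(j) = √(4*(2*j) + 28) = √(8*j + 28) = √(28 + 8*j))
D(48, 1/59) + a(-69) = -4 + 2*√(7 + 2*(-69)) = -4 + 2*√(7 - 138) = -4 + 2*√(-131) = -4 + 2*(I*√131) = -4 + 2*I*√131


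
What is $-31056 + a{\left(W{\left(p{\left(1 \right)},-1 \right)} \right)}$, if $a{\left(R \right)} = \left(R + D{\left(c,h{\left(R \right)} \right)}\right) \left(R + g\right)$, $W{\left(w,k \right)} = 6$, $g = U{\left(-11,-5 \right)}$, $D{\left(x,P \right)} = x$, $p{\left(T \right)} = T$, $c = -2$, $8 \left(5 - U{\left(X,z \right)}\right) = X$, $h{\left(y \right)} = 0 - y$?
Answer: $- \frac{62013}{2} \approx -31007.0$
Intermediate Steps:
$h{\left(y \right)} = - y$
$U{\left(X,z \right)} = 5 - \frac{X}{8}$
$g = \frac{51}{8}$ ($g = 5 - - \frac{11}{8} = 5 + \frac{11}{8} = \frac{51}{8} \approx 6.375$)
$a{\left(R \right)} = \left(-2 + R\right) \left(\frac{51}{8} + R\right)$ ($a{\left(R \right)} = \left(R - 2\right) \left(R + \frac{51}{8}\right) = \left(-2 + R\right) \left(\frac{51}{8} + R\right)$)
$-31056 + a{\left(W{\left(p{\left(1 \right)},-1 \right)} \right)} = -31056 + \left(- \frac{51}{4} + 6^{2} + \frac{35}{8} \cdot 6\right) = -31056 + \left(- \frac{51}{4} + 36 + \frac{105}{4}\right) = -31056 + \frac{99}{2} = - \frac{62013}{2}$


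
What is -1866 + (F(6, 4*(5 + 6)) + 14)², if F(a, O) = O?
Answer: 1498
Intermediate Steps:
-1866 + (F(6, 4*(5 + 6)) + 14)² = -1866 + (4*(5 + 6) + 14)² = -1866 + (4*11 + 14)² = -1866 + (44 + 14)² = -1866 + 58² = -1866 + 3364 = 1498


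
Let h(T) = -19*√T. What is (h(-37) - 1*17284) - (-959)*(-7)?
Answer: -23997 - 19*I*√37 ≈ -23997.0 - 115.57*I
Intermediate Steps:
(h(-37) - 1*17284) - (-959)*(-7) = (-19*I*√37 - 1*17284) - (-959)*(-7) = (-19*I*√37 - 17284) - 1*6713 = (-19*I*√37 - 17284) - 6713 = (-17284 - 19*I*√37) - 6713 = -23997 - 19*I*√37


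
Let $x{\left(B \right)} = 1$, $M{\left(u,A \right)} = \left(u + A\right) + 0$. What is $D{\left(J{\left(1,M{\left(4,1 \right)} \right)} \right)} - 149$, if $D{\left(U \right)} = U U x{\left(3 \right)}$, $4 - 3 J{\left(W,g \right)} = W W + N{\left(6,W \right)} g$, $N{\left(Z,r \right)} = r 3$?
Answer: $-133$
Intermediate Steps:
$M{\left(u,A \right)} = A + u$ ($M{\left(u,A \right)} = \left(A + u\right) + 0 = A + u$)
$N{\left(Z,r \right)} = 3 r$
$J{\left(W,g \right)} = \frac{4}{3} - \frac{W^{2}}{3} - W g$ ($J{\left(W,g \right)} = \frac{4}{3} - \frac{W W + 3 W g}{3} = \frac{4}{3} - \frac{W^{2} + 3 W g}{3} = \frac{4}{3} - \left(\frac{W^{2}}{3} + W g\right) = \frac{4}{3} - \frac{W^{2}}{3} - W g$)
$D{\left(U \right)} = U^{2}$ ($D{\left(U \right)} = U U 1 = U^{2} \cdot 1 = U^{2}$)
$D{\left(J{\left(1,M{\left(4,1 \right)} \right)} \right)} - 149 = \left(\frac{4}{3} - \frac{1^{2}}{3} - 1 \left(1 + 4\right)\right)^{2} - 149 = \left(\frac{4}{3} - \frac{1}{3} - 1 \cdot 5\right)^{2} - 149 = \left(\frac{4}{3} - \frac{1}{3} - 5\right)^{2} - 149 = \left(-4\right)^{2} - 149 = 16 - 149 = -133$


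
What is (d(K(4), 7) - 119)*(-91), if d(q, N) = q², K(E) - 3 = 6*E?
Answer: -55510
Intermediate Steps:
K(E) = 3 + 6*E
(d(K(4), 7) - 119)*(-91) = ((3 + 6*4)² - 119)*(-91) = ((3 + 24)² - 119)*(-91) = (27² - 119)*(-91) = (729 - 119)*(-91) = 610*(-91) = -55510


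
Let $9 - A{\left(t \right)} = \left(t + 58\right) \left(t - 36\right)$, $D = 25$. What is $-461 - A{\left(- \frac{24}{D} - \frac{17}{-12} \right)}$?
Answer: $- \frac{229297031}{90000} \approx -2547.7$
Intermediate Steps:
$A{\left(t \right)} = 9 - \left(-36 + t\right) \left(58 + t\right)$ ($A{\left(t \right)} = 9 - \left(t + 58\right) \left(t - 36\right) = 9 - \left(58 + t\right) \left(-36 + t\right) = 9 - \left(-36 + t\right) \left(58 + t\right)$)
$-461 - A{\left(- \frac{24}{D} - \frac{17}{-12} \right)} = -461 - \left(2097 - \left(- \frac{24}{25} - \frac{17}{-12}\right)^{2} - 22 \left(- \frac{24}{25} - \frac{17}{-12}\right)\right) = -461 - \left(2097 - \left(\left(-24\right) \frac{1}{25} - - \frac{17}{12}\right)^{2} - 22 \left(\left(-24\right) \frac{1}{25} - - \frac{17}{12}\right)\right) = -461 - \left(2097 - \left(- \frac{24}{25} + \frac{17}{12}\right)^{2} - 22 \left(- \frac{24}{25} + \frac{17}{12}\right)\right) = -461 - \left(2097 - \left(\frac{137}{300}\right)^{2} - \frac{1507}{150}\right) = -461 - \left(2097 - \frac{18769}{90000} - \frac{1507}{150}\right) = -461 - \frac{187807031}{90000} = - \frac{229297031}{90000}$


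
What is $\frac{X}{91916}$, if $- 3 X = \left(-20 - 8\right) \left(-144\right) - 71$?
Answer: $- \frac{3961}{275748} \approx -0.014365$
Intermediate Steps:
$X = - \frac{3961}{3}$ ($X = - \frac{\left(-20 - 8\right) \left(-144\right) - 71}{3} = - \frac{\left(-28\right) \left(-144\right) - 71}{3} = - \frac{4032 - 71}{3} = \left(- \frac{1}{3}\right) 3961 = - \frac{3961}{3} \approx -1320.3$)
$\frac{X}{91916} = - \frac{3961}{3 \cdot 91916} = \left(- \frac{3961}{3}\right) \frac{1}{91916} = - \frac{3961}{275748}$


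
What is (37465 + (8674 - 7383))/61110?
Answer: 19378/30555 ≈ 0.63420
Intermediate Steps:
(37465 + (8674 - 7383))/61110 = (37465 + 1291)*(1/61110) = 38756*(1/61110) = 19378/30555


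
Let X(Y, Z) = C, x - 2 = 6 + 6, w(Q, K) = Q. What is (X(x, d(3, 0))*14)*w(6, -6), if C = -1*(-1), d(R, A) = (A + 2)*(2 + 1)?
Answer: 84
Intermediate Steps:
d(R, A) = 6 + 3*A (d(R, A) = (2 + A)*3 = 6 + 3*A)
x = 14 (x = 2 + (6 + 6) = 2 + 12 = 14)
C = 1
X(Y, Z) = 1
(X(x, d(3, 0))*14)*w(6, -6) = (1*14)*6 = 14*6 = 84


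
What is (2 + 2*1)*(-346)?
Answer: -1384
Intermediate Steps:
(2 + 2*1)*(-346) = (2 + 2)*(-346) = 4*(-346) = -1384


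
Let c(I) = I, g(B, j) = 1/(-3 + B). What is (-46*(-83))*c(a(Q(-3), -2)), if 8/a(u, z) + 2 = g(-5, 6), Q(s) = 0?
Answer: -244352/17 ≈ -14374.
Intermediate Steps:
a(u, z) = -64/17 (a(u, z) = 8/(-2 + 1/(-3 - 5)) = 8/(-2 + 1/(-8)) = 8/(-2 - ⅛) = 8/(-17/8) = 8*(-8/17) = -64/17)
(-46*(-83))*c(a(Q(-3), -2)) = -46*(-83)*(-64/17) = 3818*(-64/17) = -244352/17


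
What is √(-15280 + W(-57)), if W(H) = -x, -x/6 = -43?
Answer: I*√15538 ≈ 124.65*I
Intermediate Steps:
x = 258 (x = -6*(-43) = 258)
W(H) = -258 (W(H) = -1*258 = -258)
√(-15280 + W(-57)) = √(-15280 - 258) = √(-15538) = I*√15538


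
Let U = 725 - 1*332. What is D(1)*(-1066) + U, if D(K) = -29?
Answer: 31307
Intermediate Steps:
U = 393 (U = 725 - 332 = 393)
D(1)*(-1066) + U = -29*(-1066) + 393 = 30914 + 393 = 31307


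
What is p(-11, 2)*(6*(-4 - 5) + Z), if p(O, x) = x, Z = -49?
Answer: -206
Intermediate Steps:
p(-11, 2)*(6*(-4 - 5) + Z) = 2*(6*(-4 - 5) - 49) = 2*(6*(-9) - 49) = 2*(-54 - 49) = 2*(-103) = -206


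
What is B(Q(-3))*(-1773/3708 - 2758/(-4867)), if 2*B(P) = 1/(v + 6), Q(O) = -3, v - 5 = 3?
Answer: 177497/56145712 ≈ 0.0031614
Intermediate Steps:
v = 8 (v = 5 + 3 = 8)
B(P) = 1/28 (B(P) = 1/(2*(8 + 6)) = (½)/14 = (½)*(1/14) = 1/28)
B(Q(-3))*(-1773/3708 - 2758/(-4867)) = (-1773/3708 - 2758/(-4867))/28 = (-1773*1/3708 - 2758*(-1/4867))/28 = (-197/412 + 2758/4867)/28 = (1/28)*(177497/2005204) = 177497/56145712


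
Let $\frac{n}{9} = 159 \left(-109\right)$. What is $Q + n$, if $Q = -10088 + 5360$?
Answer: $-160707$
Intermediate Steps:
$n = -155979$ ($n = 9 \cdot 159 \left(-109\right) = 9 \left(-17331\right) = -155979$)
$Q = -4728$
$Q + n = -4728 - 155979 = -160707$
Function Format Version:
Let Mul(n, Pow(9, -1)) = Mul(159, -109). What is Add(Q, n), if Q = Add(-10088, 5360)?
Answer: -160707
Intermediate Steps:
n = -155979 (n = Mul(9, Mul(159, -109)) = Mul(9, -17331) = -155979)
Q = -4728
Add(Q, n) = Add(-4728, -155979) = -160707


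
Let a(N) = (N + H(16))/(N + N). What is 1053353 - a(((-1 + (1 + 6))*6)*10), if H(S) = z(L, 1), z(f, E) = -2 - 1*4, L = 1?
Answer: 126402301/120 ≈ 1.0534e+6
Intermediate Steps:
z(f, E) = -6 (z(f, E) = -2 - 4 = -6)
H(S) = -6
a(N) = (-6 + N)/(2*N) (a(N) = (N - 6)/(N + N) = (-6 + N)/((2*N)) = (-6 + N)*(1/(2*N)) = (-6 + N)/(2*N))
1053353 - a(((-1 + (1 + 6))*6)*10) = 1053353 - (-6 + ((-1 + (1 + 6))*6)*10)/(2*(((-1 + (1 + 6))*6)*10)) = 1053353 - (-6 + ((-1 + 7)*6)*10)/(2*(((-1 + 7)*6)*10)) = 1053353 - (-6 + (6*6)*10)/(2*((6*6)*10)) = 1053353 - (-6 + 36*10)/(2*(36*10)) = 1053353 - (-6 + 360)/(2*360) = 1053353 - 354/(2*360) = 1053353 - 1*59/120 = 1053353 - 59/120 = 126402301/120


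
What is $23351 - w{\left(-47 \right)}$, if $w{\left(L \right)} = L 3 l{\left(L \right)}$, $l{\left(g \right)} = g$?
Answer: $16724$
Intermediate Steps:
$w{\left(L \right)} = 3 L^{2}$ ($w{\left(L \right)} = L 3 L = 3 L L = 3 L^{2}$)
$23351 - w{\left(-47 \right)} = 23351 - 3 \left(-47\right)^{2} = 23351 - 3 \cdot 2209 = 23351 - 6627 = 16724$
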